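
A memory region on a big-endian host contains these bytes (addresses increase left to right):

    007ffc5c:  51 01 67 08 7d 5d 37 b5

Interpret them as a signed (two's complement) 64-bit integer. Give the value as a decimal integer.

Big-endian: lowest address holds the most-significant byte.
The bytes are already most-significant first: 0x510167087D5D37B5.
0x510167087D5D37B5 = 5837059878209533877.

5837059878209533877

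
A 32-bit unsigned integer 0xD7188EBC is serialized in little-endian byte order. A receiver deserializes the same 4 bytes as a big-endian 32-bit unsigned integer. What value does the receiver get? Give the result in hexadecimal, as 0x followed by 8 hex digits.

Stored little-endian, the bytes at ascending addresses are BC 8E 18 D7.
Read back as big-endian, the last byte is least significant, giving 0xBC8E18D7.

0xBC8E18D7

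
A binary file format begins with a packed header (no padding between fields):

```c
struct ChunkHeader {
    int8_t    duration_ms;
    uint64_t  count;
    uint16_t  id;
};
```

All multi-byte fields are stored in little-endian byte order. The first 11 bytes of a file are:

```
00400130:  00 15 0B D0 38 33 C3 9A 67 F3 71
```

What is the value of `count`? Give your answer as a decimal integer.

`count` follows `duration_ms` (1 byte), so it starts at byte offset 1 and occupies 8 bytes.
Bytes at offsets 1..8: 15 0B D0 38 33 C3 9A 67.
Little-endian: lowest address holds the least-significant byte.
Reassemble most-significant byte first: 67 9A C3 33 38 D0 0B 15 → 0x679AC33338D00B15.
0x679AC33338D00B15 = 7465493957083925269.

7465493957083925269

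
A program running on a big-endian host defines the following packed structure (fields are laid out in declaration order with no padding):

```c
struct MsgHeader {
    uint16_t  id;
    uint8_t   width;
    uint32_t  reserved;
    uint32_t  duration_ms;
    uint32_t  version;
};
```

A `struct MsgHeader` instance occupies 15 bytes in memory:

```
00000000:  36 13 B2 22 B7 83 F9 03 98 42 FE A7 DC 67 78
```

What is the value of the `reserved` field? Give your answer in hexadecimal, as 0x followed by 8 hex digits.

`reserved` follows `id` (2 B), `width` (1 B), so it starts at offset 2 + 1 = 3 and occupies 4 bytes.
Bytes at offsets 3..6: 22 B7 83 F9.
Big-endian: lowest address holds the most-significant byte.
The bytes are already most-significant first: 0x22B783F9.

0x22B783F9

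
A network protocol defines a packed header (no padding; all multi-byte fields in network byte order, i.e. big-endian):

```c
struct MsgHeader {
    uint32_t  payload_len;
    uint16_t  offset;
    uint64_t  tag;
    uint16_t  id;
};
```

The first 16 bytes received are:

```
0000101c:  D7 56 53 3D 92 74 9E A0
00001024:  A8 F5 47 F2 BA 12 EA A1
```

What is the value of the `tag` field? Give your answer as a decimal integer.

11430321625693862418

`tag` follows `payload_len` (4 B), `offset` (2 B), so it starts at offset 4 + 2 = 6 and occupies 8 bytes.
Bytes at offsets 6..13: 9E A0 A8 F5 47 F2 BA 12.
In big-endian order the high byte comes first in memory.
The bytes are already most-significant first: 0x9EA0A8F547F2BA12.
0x9EA0A8F547F2BA12 = 11430321625693862418.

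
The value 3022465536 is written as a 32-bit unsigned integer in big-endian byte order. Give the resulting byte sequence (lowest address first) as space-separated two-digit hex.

3022465536 in hexadecimal, padded to 32 bits, is 0xB4272A00.
Split into bytes (most-significant first): B4 27 2A 00.
Big-endian stores the most-significant byte at the lowest address.
So the memory order matches the most-significant-first order: B4 27 2A 00.

B4 27 2A 00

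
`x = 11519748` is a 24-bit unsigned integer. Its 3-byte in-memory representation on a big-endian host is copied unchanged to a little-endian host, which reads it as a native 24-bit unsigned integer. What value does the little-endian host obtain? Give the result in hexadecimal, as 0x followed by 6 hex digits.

0x04C7AF

11519748 in 24-bit hexadecimal is 0xAFC704.
Stored big-endian, the bytes at ascending addresses are AF C7 04.
Read back as little-endian, the first byte is least significant, giving 0x04C7AF.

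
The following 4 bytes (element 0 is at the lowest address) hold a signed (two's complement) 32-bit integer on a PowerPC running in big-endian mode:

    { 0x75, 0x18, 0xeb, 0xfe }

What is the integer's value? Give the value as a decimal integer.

1964567550

Big-endian stores the most-significant byte at the lowest address.
The bytes are already most-significant first: 0x7518EBFE.
0x7518EBFE = 1964567550.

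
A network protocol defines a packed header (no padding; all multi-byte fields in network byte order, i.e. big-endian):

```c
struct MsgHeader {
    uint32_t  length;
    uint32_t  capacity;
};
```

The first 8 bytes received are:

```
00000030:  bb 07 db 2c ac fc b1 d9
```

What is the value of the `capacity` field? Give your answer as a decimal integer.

`capacity` follows `length` (4 bytes), so it starts at byte offset 4 and occupies 4 bytes.
Bytes at offsets 4..7: AC FC B1 D9.
Big-endian: lowest address holds the most-significant byte.
The bytes are already most-significant first: 0xACFCB1D9.
0xACFCB1D9 = 2902241753.

2902241753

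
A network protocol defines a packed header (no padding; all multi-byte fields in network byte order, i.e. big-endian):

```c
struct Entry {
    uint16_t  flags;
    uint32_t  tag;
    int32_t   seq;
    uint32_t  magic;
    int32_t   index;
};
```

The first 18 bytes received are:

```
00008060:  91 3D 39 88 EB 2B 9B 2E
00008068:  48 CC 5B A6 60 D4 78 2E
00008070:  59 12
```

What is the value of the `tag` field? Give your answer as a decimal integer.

`tag` follows `flags` (2 bytes), so it starts at byte offset 2 and occupies 4 bytes.
Bytes at offsets 2..5: 39 88 EB 2B.
Big-endian stores the most-significant byte at the lowest address.
The bytes are already most-significant first: 0x3988EB2B.
0x3988EB2B = 965274411.

965274411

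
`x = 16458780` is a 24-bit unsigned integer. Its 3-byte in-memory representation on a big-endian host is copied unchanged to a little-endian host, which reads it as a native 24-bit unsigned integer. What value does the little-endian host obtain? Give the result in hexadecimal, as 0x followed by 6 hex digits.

0x1C24FB

16458780 in 24-bit hexadecimal is 0xFB241C.
Stored big-endian, the bytes at ascending addresses are FB 24 1C.
Read back as little-endian, the first byte is least significant, giving 0x1C24FB.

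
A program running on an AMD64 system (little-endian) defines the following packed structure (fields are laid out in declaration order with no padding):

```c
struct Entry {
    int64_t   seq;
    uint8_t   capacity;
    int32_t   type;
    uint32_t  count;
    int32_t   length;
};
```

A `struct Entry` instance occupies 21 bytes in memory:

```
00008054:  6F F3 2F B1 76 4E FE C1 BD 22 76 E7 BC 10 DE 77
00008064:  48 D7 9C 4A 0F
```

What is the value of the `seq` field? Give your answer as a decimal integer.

`seq` is the first field, at byte offset 0, occupying 8 bytes.
Bytes at offsets 0..7: 6F F3 2F B1 76 4E FE C1.
Little-endian: lowest address holds the least-significant byte.
Reassemble most-significant byte first: C1 FE 4E 76 B1 2F F3 6F → 0xC1FE4E76B12FF36F.
Top bit is set, so as a signed 64-bit value this is 0xC1FE4E76B12FF36F − 2^64 = -4468047508619136145.

-4468047508619136145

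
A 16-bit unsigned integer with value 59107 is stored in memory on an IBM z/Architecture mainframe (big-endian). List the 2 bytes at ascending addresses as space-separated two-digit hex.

59107 in hexadecimal, padded to 16 bits, is 0xE6E3.
Split into bytes (most-significant first): E6 E3.
Big-endian stores the most-significant byte at the lowest address.
So the memory order matches the most-significant-first order: E6 E3.

E6 E3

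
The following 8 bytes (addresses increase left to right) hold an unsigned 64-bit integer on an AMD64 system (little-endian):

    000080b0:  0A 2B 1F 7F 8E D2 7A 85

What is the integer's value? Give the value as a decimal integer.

9618231463663053578

In little-endian order the low byte comes first in memory.
Reassemble most-significant byte first: 85 7A D2 8E 7F 1F 2B 0A → 0x857AD28E7F1F2B0A.
0x857AD28E7F1F2B0A = 9618231463663053578.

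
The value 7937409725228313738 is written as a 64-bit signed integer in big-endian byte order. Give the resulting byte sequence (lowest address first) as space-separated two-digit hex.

7937409725228313738 in hexadecimal, padded to 64 bits, is 0x6E27581744F6EC8A.
Split into bytes (most-significant first): 6E 27 58 17 44 F6 EC 8A.
In big-endian order the high byte comes first in memory.
So the memory order matches the most-significant-first order: 6E 27 58 17 44 F6 EC 8A.

6E 27 58 17 44 F6 EC 8A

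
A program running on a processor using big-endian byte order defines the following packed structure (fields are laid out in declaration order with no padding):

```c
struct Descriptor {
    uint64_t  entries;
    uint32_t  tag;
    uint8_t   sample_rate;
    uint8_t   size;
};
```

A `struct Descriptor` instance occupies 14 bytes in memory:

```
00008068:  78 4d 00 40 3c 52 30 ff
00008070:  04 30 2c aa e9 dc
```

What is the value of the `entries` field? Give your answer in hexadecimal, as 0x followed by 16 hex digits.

0x784D00403C5230FF

`entries` is the first field, at byte offset 0, occupying 8 bytes.
Bytes at offsets 0..7: 78 4D 00 40 3C 52 30 FF.
Big-endian: lowest address holds the most-significant byte.
The bytes are already most-significant first: 0x784D00403C5230FF.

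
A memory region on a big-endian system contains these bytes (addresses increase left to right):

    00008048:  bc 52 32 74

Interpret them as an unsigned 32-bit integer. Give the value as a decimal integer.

Big-endian stores the most-significant byte at the lowest address.
The bytes are already most-significant first: 0xBC523274.
0xBC523274 = 3159503476.

3159503476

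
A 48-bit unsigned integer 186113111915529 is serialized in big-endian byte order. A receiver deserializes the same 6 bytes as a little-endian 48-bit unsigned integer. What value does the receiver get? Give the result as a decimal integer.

186113111915529 in 48-bit hexadecimal is 0xA944D5EC7C09.
Stored big-endian, the bytes at ascending addresses are A9 44 D5 EC 7C 09.
Read back as little-endian, the first byte is least significant, giving 0x097CECD544A9.
0x097CECD544A9 = 10432153994409.

10432153994409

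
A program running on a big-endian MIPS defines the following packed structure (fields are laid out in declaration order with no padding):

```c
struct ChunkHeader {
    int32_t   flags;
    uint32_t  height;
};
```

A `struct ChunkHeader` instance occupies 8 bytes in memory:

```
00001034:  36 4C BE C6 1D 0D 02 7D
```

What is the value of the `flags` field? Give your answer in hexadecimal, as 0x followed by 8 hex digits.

`flags` is the first field, at byte offset 0, occupying 4 bytes.
Bytes at offsets 0..3: 36 4C BE C6.
In big-endian order the high byte comes first in memory.
The bytes are already most-significant first: 0x364CBEC6.

0x364CBEC6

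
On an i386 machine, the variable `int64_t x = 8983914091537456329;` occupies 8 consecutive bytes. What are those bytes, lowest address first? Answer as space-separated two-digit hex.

8983914091537456329 in hexadecimal, padded to 64 bits, is 0x7CAD464476B75CC9.
Split into bytes (most-significant first): 7C AD 46 44 76 B7 5C C9.
Little-endian stores the least-significant byte at the lowest address.
So at ascending addresses the bytes are C9 5C B7 76 44 46 AD 7C.

C9 5C B7 76 44 46 AD 7C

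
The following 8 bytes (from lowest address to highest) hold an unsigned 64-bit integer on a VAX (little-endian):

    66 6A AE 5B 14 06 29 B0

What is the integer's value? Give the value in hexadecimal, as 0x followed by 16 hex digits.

In little-endian order the low byte comes first in memory.
Reassemble most-significant byte first: B0 29 06 14 5B AE 6A 66 → 0xB02906145BAE6A66.

0xB02906145BAE6A66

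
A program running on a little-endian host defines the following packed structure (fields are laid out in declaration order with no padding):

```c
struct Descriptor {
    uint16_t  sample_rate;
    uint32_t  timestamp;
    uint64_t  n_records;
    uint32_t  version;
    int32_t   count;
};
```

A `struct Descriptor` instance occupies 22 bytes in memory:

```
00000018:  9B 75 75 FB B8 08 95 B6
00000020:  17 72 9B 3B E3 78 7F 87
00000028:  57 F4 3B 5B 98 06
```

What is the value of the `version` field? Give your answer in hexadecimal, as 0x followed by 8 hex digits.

`version` follows `sample_rate` (2 B), `timestamp` (4 B), `n_records` (8 B), so it starts at offset 2 + 4 + 8 = 14 and occupies 4 bytes.
Bytes at offsets 14..17: 7F 87 57 F4.
Little-endian: lowest address holds the least-significant byte.
Reassemble most-significant byte first: F4 57 87 7F → 0xF457877F.

0xF457877F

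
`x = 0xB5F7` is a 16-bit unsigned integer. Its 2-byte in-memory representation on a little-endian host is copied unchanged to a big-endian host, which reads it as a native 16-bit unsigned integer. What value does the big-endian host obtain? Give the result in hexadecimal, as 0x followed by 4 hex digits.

0xF7B5

Stored little-endian, the bytes at ascending addresses are F7 B5.
Read back as big-endian, the last byte is least significant, giving 0xF7B5.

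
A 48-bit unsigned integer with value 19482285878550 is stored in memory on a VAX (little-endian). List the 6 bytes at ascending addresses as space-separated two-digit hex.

19482285878550 in hexadecimal, padded to 48 bits, is 0x11B812BAAD16.
Split into bytes (most-significant first): 11 B8 12 BA AD 16.
Little-endian: lowest address holds the least-significant byte.
So at ascending addresses the bytes are 16 AD BA 12 B8 11.

16 AD BA 12 B8 11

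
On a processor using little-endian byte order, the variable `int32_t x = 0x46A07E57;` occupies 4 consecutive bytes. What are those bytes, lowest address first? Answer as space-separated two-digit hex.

57 7E A0 46

Split into bytes (most-significant first): 46 A0 7E 57.
In little-endian order the low byte comes first in memory.
So at ascending addresses the bytes are 57 7E A0 46.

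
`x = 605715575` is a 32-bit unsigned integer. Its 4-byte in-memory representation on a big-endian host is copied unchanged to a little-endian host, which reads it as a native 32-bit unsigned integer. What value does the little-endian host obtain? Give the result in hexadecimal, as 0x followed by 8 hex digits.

0x777C1A24

605715575 in 32-bit hexadecimal is 0x241A7C77.
Stored big-endian, the bytes at ascending addresses are 24 1A 7C 77.
Read back as little-endian, the first byte is least significant, giving 0x777C1A24.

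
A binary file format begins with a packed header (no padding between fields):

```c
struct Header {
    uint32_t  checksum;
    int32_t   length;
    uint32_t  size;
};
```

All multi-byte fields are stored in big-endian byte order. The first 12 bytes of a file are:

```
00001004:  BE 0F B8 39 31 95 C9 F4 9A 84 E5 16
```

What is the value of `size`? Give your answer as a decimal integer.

`size` follows `checksum` (4 B), `length` (4 B), so it starts at offset 4 + 4 = 8 and occupies 4 bytes.
Bytes at offsets 8..11: 9A 84 E5 16.
Big-endian stores the most-significant byte at the lowest address.
The bytes are already most-significant first: 0x9A84E516.
0x9A84E516 = 2592400662.

2592400662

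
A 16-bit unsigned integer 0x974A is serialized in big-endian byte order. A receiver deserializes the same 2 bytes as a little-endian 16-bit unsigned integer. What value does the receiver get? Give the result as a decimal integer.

Stored big-endian, the bytes at ascending addresses are 97 4A.
Read back as little-endian, the first byte is least significant, giving 0x4A97.
0x4A97 = 19095.

19095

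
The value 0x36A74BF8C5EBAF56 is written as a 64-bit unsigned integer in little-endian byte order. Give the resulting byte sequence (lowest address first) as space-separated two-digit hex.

Split into bytes (most-significant first): 36 A7 4B F8 C5 EB AF 56.
Little-endian: lowest address holds the least-significant byte.
So at ascending addresses the bytes are 56 AF EB C5 F8 4B A7 36.

56 AF EB C5 F8 4B A7 36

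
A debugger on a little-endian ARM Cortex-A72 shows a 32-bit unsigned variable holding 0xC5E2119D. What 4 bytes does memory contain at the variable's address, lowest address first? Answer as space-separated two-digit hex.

Split into bytes (most-significant first): C5 E2 11 9D.
Little-endian: lowest address holds the least-significant byte.
So at ascending addresses the bytes are 9D 11 E2 C5.

9D 11 E2 C5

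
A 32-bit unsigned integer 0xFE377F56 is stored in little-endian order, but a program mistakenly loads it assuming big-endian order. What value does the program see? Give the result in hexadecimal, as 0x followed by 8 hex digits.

Stored little-endian, the bytes at ascending addresses are 56 7F 37 FE.
Read back as big-endian, the last byte is least significant, giving 0x567F37FE.

0x567F37FE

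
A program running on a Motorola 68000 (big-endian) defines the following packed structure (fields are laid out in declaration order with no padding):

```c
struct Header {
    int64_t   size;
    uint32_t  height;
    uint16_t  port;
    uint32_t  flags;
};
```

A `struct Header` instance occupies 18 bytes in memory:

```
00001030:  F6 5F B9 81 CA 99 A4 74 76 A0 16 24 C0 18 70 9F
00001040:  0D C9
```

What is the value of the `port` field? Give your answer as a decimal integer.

49176

`port` follows `size` (8 B), `height` (4 B), so it starts at offset 8 + 4 = 12 and occupies 2 bytes.
Bytes at offsets 12..13: C0 18.
In big-endian order the high byte comes first in memory.
The bytes are already most-significant first: 0xC018.
0xC018 = 49176.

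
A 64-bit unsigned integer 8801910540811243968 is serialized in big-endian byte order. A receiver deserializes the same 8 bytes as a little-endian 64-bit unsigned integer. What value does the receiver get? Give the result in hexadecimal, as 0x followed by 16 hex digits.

0xC011D29900AB267A

8801910540811243968 in 64-bit hexadecimal is 0x7A26AB0099D211C0.
Stored big-endian, the bytes at ascending addresses are 7A 26 AB 00 99 D2 11 C0.
Read back as little-endian, the first byte is least significant, giving 0xC011D29900AB267A.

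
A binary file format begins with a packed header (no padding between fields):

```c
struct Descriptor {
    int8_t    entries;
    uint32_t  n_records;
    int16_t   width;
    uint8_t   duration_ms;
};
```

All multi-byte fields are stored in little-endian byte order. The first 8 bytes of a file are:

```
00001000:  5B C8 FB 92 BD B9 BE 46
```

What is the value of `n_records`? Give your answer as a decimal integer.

3180526536

`n_records` follows `entries` (1 byte), so it starts at byte offset 1 and occupies 4 bytes.
Bytes at offsets 1..4: C8 FB 92 BD.
Little-endian: lowest address holds the least-significant byte.
Reassemble most-significant byte first: BD 92 FB C8 → 0xBD92FBC8.
0xBD92FBC8 = 3180526536.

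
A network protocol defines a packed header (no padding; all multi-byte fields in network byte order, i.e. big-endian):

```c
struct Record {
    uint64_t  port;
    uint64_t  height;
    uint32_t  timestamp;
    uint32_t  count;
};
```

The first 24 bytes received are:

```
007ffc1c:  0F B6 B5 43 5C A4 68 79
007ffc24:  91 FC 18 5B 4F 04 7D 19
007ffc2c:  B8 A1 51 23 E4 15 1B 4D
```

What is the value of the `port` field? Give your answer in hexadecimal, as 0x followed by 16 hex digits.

`port` is the first field, at byte offset 0, occupying 8 bytes.
Bytes at offsets 0..7: 0F B6 B5 43 5C A4 68 79.
Big-endian: lowest address holds the most-significant byte.
The bytes are already most-significant first: 0x0FB6B5435CA46879.

0x0FB6B5435CA46879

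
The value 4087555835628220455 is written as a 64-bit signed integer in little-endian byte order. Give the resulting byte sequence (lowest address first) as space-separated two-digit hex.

27 F0 31 2E 60 EA B9 38

4087555835628220455 in hexadecimal, padded to 64 bits, is 0x38B9EA602E31F027.
Split into bytes (most-significant first): 38 B9 EA 60 2E 31 F0 27.
Little-endian: lowest address holds the least-significant byte.
So at ascending addresses the bytes are 27 F0 31 2E 60 EA B9 38.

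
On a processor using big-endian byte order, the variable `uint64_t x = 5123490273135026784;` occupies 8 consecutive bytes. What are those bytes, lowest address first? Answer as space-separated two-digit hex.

5123490273135026784 in hexadecimal, padded to 64 bits, is 0x471A4B420C61E260.
Split into bytes (most-significant first): 47 1A 4B 42 0C 61 E2 60.
Big-endian stores the most-significant byte at the lowest address.
So the memory order matches the most-significant-first order: 47 1A 4B 42 0C 61 E2 60.

47 1A 4B 42 0C 61 E2 60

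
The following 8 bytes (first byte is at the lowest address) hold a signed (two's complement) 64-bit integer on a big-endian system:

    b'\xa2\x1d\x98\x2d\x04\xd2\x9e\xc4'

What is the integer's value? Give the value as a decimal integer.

Big-endian: lowest address holds the most-significant byte.
The bytes are already most-significant first: 0xA21D982D04D29EC4.
Top bit is set, so as a signed 64-bit value this is 0xA21D982D04D29EC4 − 2^64 = -6765083746118754620.

-6765083746118754620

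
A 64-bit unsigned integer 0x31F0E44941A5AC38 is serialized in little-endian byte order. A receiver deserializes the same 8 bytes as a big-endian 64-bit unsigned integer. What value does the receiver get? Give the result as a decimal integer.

Stored little-endian, the bytes at ascending addresses are 38 AC A5 41 49 E4 F0 31.
Read back as big-endian, the last byte is least significant, giving 0x38ACA54149E4F031.
0x38ACA54149E4F031 = 4083820661949394993.

4083820661949394993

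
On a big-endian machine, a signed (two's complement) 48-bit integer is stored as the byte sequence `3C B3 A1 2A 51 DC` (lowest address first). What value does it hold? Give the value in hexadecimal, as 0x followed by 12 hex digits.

In big-endian order the high byte comes first in memory.
The bytes are already most-significant first: 0x3CB3A12A51DC.

0x3CB3A12A51DC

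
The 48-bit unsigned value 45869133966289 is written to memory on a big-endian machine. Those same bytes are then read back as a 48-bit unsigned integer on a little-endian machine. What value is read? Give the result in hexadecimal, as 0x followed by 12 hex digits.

0xD1AB6FBDB729

45869133966289 in 48-bit hexadecimal is 0x29B7BD6FABD1.
Stored big-endian, the bytes at ascending addresses are 29 B7 BD 6F AB D1.
Read back as little-endian, the first byte is least significant, giving 0xD1AB6FBDB729.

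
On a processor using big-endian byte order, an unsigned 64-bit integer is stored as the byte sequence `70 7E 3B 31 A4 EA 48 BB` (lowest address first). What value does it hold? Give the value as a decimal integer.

Big-endian stores the most-significant byte at the lowest address.
The bytes are already most-significant first: 0x707E3B31A4EA48BB.
0x707E3B31A4EA48BB = 8105981463719725243.

8105981463719725243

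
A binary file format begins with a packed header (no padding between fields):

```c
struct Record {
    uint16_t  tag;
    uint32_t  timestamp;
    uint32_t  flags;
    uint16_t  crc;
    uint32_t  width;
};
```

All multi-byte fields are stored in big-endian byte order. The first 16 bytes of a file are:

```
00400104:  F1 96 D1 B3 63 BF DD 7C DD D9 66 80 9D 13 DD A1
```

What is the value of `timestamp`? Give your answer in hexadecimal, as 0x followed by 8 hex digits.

0xD1B363BF

`timestamp` follows `tag` (2 bytes), so it starts at byte offset 2 and occupies 4 bytes.
Bytes at offsets 2..5: D1 B3 63 BF.
In big-endian order the high byte comes first in memory.
The bytes are already most-significant first: 0xD1B363BF.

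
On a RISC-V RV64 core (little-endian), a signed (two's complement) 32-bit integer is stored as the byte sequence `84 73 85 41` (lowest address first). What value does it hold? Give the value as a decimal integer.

1099264900

Little-endian stores the least-significant byte at the lowest address.
Reassemble most-significant byte first: 41 85 73 84 → 0x41857384.
0x41857384 = 1099264900.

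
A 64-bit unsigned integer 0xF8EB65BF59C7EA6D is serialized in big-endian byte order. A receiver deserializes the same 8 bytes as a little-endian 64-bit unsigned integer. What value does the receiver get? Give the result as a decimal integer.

7920362082961583096

Stored big-endian, the bytes at ascending addresses are F8 EB 65 BF 59 C7 EA 6D.
Read back as little-endian, the first byte is least significant, giving 0x6DEAC759BF65EBF8.
0x6DEAC759BF65EBF8 = 7920362082961583096.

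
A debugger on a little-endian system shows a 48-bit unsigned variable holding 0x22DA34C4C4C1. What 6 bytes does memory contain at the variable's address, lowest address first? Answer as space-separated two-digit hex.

Split into bytes (most-significant first): 22 DA 34 C4 C4 C1.
Little-endian stores the least-significant byte at the lowest address.
So at ascending addresses the bytes are C1 C4 C4 34 DA 22.

C1 C4 C4 34 DA 22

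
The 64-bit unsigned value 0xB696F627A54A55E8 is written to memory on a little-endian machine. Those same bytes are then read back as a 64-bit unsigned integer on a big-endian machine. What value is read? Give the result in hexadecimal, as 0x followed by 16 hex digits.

0xE8554AA527F696B6

Stored little-endian, the bytes at ascending addresses are E8 55 4A A5 27 F6 96 B6.
Read back as big-endian, the last byte is least significant, giving 0xE8554AA527F696B6.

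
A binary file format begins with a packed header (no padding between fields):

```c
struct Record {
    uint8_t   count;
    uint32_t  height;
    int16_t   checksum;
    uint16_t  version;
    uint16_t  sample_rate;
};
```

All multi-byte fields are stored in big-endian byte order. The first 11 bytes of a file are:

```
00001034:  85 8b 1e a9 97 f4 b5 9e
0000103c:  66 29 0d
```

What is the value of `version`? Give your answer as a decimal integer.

40550

`version` follows `count` (1 B), `height` (4 B), `checksum` (2 B), so it starts at offset 1 + 4 + 2 = 7 and occupies 2 bytes.
Bytes at offsets 7..8: 9E 66.
Big-endian: lowest address holds the most-significant byte.
The bytes are already most-significant first: 0x9E66.
0x9E66 = 40550.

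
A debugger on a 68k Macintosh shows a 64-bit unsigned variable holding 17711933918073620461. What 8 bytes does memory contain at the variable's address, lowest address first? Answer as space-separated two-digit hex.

F5 CD 6E 0E 7F F8 87 ED

17711933918073620461 in hexadecimal, padded to 64 bits, is 0xF5CD6E0E7FF887ED.
Split into bytes (most-significant first): F5 CD 6E 0E 7F F8 87 ED.
In big-endian order the high byte comes first in memory.
So the memory order matches the most-significant-first order: F5 CD 6E 0E 7F F8 87 ED.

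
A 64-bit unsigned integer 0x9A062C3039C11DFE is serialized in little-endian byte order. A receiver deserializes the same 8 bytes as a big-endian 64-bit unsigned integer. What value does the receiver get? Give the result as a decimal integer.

Stored little-endian, the bytes at ascending addresses are FE 1D C1 39 30 2C 06 9A.
Read back as big-endian, the last byte is least significant, giving 0xFE1DC139302C069A.
0xFE1DC139302C069A = 18311004111323793050.

18311004111323793050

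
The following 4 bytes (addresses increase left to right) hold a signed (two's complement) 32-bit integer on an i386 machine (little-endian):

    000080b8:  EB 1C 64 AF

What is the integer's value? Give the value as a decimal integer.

Little-endian: lowest address holds the least-significant byte.
Reassemble most-significant byte first: AF 64 1C EB → 0xAF641CEB.
Top bit is set, so as a signed 32-bit value this is 0xAF641CEB − 2^32 = -1352393493.

-1352393493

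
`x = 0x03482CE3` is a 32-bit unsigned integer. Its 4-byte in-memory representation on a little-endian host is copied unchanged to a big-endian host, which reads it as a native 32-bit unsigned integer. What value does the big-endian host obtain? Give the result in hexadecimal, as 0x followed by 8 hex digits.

0xE32C4803

Stored little-endian, the bytes at ascending addresses are E3 2C 48 03.
Read back as big-endian, the last byte is least significant, giving 0xE32C4803.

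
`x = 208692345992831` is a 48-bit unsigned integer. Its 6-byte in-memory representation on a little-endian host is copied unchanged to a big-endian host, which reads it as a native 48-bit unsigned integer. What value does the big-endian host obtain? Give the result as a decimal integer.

140145436773821

208692345992831 in 48-bit hexadecimal is 0xBDCDF926767F.
Stored little-endian, the bytes at ascending addresses are 7F 76 26 F9 CD BD.
Read back as big-endian, the last byte is least significant, giving 0x7F7626F9CDBD.
0x7F7626F9CDBD = 140145436773821.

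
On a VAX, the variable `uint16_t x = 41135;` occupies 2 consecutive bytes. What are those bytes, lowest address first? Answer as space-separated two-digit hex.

41135 in hexadecimal, padded to 16 bits, is 0xA0AF.
Split into bytes (most-significant first): A0 AF.
Little-endian: lowest address holds the least-significant byte.
So at ascending addresses the bytes are AF A0.

AF A0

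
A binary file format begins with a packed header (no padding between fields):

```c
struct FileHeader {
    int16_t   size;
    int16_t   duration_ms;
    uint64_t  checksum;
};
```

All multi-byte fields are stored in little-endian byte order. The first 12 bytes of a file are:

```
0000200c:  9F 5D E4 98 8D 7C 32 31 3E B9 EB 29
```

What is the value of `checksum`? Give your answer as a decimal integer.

3020711651846552717

`checksum` follows `size` (2 B), `duration_ms` (2 B), so it starts at offset 2 + 2 = 4 and occupies 8 bytes.
Bytes at offsets 4..11: 8D 7C 32 31 3E B9 EB 29.
In little-endian order the low byte comes first in memory.
Reassemble most-significant byte first: 29 EB B9 3E 31 32 7C 8D → 0x29EBB93E31327C8D.
0x29EBB93E31327C8D = 3020711651846552717.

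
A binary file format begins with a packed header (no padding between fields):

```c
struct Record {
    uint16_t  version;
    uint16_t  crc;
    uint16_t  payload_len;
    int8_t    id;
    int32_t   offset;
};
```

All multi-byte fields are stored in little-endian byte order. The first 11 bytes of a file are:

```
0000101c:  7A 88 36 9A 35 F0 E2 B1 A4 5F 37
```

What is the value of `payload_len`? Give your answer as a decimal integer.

61493

`payload_len` follows `version` (2 B), `crc` (2 B), so it starts at offset 2 + 2 = 4 and occupies 2 bytes.
Bytes at offsets 4..5: 35 F0.
Little-endian: lowest address holds the least-significant byte.
Reassemble most-significant byte first: F0 35 → 0xF035.
0xF035 = 61493.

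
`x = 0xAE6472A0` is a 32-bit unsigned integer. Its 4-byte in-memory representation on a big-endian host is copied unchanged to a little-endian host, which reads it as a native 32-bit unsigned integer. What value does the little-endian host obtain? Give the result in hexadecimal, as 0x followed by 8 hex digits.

Stored big-endian, the bytes at ascending addresses are AE 64 72 A0.
Read back as little-endian, the first byte is least significant, giving 0xA07264AE.

0xA07264AE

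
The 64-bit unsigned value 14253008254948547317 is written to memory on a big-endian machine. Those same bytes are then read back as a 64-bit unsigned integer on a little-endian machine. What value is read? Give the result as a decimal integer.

17661687276047682757

14253008254948547317 in 64-bit hexadecimal is 0xC5CCDB7E00EB1AF5.
Stored big-endian, the bytes at ascending addresses are C5 CC DB 7E 00 EB 1A F5.
Read back as little-endian, the first byte is least significant, giving 0xF51AEB007EDBCCC5.
0xF51AEB007EDBCCC5 = 17661687276047682757.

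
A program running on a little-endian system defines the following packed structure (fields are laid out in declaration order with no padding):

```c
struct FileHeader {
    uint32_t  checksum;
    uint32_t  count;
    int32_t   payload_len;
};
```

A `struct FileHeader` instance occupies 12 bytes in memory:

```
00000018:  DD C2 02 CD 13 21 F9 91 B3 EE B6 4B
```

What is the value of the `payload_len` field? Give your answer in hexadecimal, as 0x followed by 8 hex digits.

`payload_len` follows `checksum` (4 B), `count` (4 B), so it starts at offset 4 + 4 = 8 and occupies 4 bytes.
Bytes at offsets 8..11: B3 EE B6 4B.
Little-endian: lowest address holds the least-significant byte.
Reassemble most-significant byte first: 4B B6 EE B3 → 0x4BB6EEB3.

0x4BB6EEB3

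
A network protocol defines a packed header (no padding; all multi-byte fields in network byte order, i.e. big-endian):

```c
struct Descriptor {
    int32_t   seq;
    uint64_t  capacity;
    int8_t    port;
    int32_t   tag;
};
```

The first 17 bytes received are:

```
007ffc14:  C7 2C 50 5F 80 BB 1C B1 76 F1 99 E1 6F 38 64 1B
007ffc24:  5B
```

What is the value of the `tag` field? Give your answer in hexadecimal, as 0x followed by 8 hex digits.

0x38641B5B

`tag` follows `seq` (4 B), `capacity` (8 B), `port` (1 B), so it starts at offset 4 + 8 + 1 = 13 and occupies 4 bytes.
Bytes at offsets 13..16: 38 64 1B 5B.
In big-endian order the high byte comes first in memory.
The bytes are already most-significant first: 0x38641B5B.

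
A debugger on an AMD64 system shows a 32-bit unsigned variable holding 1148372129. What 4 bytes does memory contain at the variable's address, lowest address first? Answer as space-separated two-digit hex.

1148372129 in hexadecimal, padded to 32 bits, is 0x4472C4A1.
Split into bytes (most-significant first): 44 72 C4 A1.
Little-endian stores the least-significant byte at the lowest address.
So at ascending addresses the bytes are A1 C4 72 44.

A1 C4 72 44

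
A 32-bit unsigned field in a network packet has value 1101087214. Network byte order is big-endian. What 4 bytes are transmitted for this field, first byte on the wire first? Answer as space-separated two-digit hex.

1101087214 in hexadecimal, padded to 32 bits, is 0x41A141EE.
Split into bytes (most-significant first): 41 A1 41 EE.
In big-endian order the high byte comes first in memory.
So the memory order matches the most-significant-first order: 41 A1 41 EE.

41 A1 41 EE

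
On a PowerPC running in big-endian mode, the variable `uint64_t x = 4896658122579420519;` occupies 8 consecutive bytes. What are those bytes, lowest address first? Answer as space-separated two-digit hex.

43 F4 6C 9E 6E E0 A5 67

4896658122579420519 in hexadecimal, padded to 64 bits, is 0x43F46C9E6EE0A567.
Split into bytes (most-significant first): 43 F4 6C 9E 6E E0 A5 67.
Big-endian: lowest address holds the most-significant byte.
So the memory order matches the most-significant-first order: 43 F4 6C 9E 6E E0 A5 67.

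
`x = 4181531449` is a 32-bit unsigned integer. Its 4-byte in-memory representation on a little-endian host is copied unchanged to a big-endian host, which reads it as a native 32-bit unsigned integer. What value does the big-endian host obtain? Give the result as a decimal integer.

4181531449 in 32-bit hexadecimal is 0xF93D1B39.
Stored little-endian, the bytes at ascending addresses are 39 1B 3D F9.
Read back as big-endian, the last byte is least significant, giving 0x391B3DF9.
0x391B3DF9 = 958086649.

958086649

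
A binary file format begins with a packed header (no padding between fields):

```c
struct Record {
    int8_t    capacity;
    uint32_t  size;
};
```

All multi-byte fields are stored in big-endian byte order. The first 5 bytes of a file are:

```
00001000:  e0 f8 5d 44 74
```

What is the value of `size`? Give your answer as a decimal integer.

`size` follows `capacity` (1 byte), so it starts at byte offset 1 and occupies 4 bytes.
Bytes at offsets 1..4: F8 5D 44 74.
Big-endian stores the most-significant byte at the lowest address.
The bytes are already most-significant first: 0xF85D4474.
0xF85D4474 = 4166861940.

4166861940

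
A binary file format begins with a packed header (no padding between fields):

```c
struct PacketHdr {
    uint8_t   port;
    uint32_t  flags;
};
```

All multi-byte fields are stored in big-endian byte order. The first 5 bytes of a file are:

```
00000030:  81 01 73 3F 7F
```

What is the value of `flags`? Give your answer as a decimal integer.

`flags` follows `port` (1 byte), so it starts at byte offset 1 and occupies 4 bytes.
Bytes at offsets 1..4: 01 73 3F 7F.
Big-endian: lowest address holds the most-significant byte.
The bytes are already most-significant first: 0x01733F7F.
0x01733F7F = 24330111.

24330111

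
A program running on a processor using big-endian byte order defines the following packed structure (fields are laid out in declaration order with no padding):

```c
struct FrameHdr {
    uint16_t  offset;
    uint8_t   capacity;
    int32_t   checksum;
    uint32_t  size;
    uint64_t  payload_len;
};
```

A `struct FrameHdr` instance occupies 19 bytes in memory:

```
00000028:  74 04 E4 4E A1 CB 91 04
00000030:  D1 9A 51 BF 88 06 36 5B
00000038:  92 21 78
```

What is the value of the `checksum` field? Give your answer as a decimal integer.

1319226257

`checksum` follows `offset` (2 B), `capacity` (1 B), so it starts at offset 2 + 1 = 3 and occupies 4 bytes.
Bytes at offsets 3..6: 4E A1 CB 91.
Big-endian: lowest address holds the most-significant byte.
The bytes are already most-significant first: 0x4EA1CB91.
0x4EA1CB91 = 1319226257.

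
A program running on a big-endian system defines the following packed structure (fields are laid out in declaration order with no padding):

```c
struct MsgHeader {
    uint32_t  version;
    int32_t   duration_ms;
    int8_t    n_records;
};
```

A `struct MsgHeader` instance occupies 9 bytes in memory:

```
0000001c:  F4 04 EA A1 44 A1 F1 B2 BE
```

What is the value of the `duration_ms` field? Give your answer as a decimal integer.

1151463858

`duration_ms` follows `version` (4 bytes), so it starts at byte offset 4 and occupies 4 bytes.
Bytes at offsets 4..7: 44 A1 F1 B2.
Big-endian stores the most-significant byte at the lowest address.
The bytes are already most-significant first: 0x44A1F1B2.
0x44A1F1B2 = 1151463858.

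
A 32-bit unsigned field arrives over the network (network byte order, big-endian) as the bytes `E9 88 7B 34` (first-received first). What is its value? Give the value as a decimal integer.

3918035764

Big-endian: lowest address holds the most-significant byte.
The bytes are already most-significant first: 0xE9887B34.
0xE9887B34 = 3918035764.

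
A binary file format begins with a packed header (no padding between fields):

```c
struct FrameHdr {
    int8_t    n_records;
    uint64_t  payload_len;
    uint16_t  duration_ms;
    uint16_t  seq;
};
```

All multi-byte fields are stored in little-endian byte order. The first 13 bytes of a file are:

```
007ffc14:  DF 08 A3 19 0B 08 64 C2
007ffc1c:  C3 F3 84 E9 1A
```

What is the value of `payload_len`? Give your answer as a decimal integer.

`payload_len` follows `n_records` (1 byte), so it starts at byte offset 1 and occupies 8 bytes.
Bytes at offsets 1..8: 08 A3 19 0B 08 64 C2 C3.
Little-endian stores the least-significant byte at the lowest address.
Reassemble most-significant byte first: C3 C2 64 08 0B 19 A3 08 → 0xC3C264080B19A308.
0xC3C264080B19A308 = 14105946968586560264.

14105946968586560264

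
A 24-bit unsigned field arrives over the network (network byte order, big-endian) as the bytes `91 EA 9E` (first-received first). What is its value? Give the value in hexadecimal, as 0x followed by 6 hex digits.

In big-endian order the high byte comes first in memory.
The bytes are already most-significant first: 0x91EA9E.

0x91EA9E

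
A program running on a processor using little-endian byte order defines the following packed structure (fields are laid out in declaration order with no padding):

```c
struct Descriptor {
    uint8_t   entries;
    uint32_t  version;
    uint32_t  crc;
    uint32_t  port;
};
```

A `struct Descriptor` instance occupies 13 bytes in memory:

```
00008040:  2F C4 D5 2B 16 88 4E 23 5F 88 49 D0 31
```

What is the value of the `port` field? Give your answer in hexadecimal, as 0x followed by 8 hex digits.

0x31D04988

`port` follows `entries` (1 B), `version` (4 B), `crc` (4 B), so it starts at offset 1 + 4 + 4 = 9 and occupies 4 bytes.
Bytes at offsets 9..12: 88 49 D0 31.
Little-endian: lowest address holds the least-significant byte.
Reassemble most-significant byte first: 31 D0 49 88 → 0x31D04988.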